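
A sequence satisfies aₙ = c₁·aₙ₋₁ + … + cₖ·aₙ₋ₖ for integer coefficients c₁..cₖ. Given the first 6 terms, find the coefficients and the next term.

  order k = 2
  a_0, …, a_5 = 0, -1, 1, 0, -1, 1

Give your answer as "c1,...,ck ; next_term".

  a_2 = -1·-1 + -1·0 = 1
  a_3 = -1·1 + -1·-1 = 0
  a_4 = -1·0 + -1·1 = -1
  a_5 = -1·-1 + -1·0 = 1
  a_6 = -1·1 + -1·-1 = 0

-1,-1 ; 0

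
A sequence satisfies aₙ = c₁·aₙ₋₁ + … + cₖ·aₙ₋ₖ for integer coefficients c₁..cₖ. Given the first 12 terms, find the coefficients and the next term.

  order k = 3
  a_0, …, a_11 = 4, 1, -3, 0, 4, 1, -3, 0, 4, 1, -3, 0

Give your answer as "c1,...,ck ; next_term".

  a_3 = 1·-3 + -1·1 + 1·4 = 0
  a_4 = 1·0 + -1·-3 + 1·1 = 4
  a_5 = 1·4 + -1·0 + 1·-3 = 1
  a_6 = 1·1 + -1·4 + 1·0 = -3
  a_7 = 1·-3 + -1·1 + 1·4 = 0
  a_8 = 1·0 + -1·-3 + 1·1 = 4
  a_9 = 1·4 + -1·0 + 1·-3 = 1
  a_10 = 1·1 + -1·4 + 1·0 = -3
  a_11 = 1·-3 + -1·1 + 1·4 = 0
  a_12 = 1·0 + -1·-3 + 1·1 = 4

1,-1,1 ; 4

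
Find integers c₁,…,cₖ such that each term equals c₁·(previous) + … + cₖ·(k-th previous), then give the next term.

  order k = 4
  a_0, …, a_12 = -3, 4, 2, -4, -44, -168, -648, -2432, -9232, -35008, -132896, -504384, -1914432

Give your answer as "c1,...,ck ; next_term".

4,0,-4,4 ; -7266176

  a_4 = 4·-4 + 0·2 + -4·4 + 4·-3 = -44
  a_5 = 4·-44 + 0·-4 + -4·2 + 4·4 = -168
  a_6 = 4·-168 + 0·-44 + -4·-4 + 4·2 = -648
  a_7 = 4·-648 + 0·-168 + -4·-44 + 4·-4 = -2432
  a_8 = 4·-2432 + 0·-648 + -4·-168 + 4·-44 = -9232
  a_9 = 4·-9232 + 0·-2432 + -4·-648 + 4·-168 = -35008
  a_10 = 4·-35008 + 0·-9232 + -4·-2432 + 4·-648 = -132896
  a_11 = 4·-132896 + 0·-35008 + -4·-9232 + 4·-2432 = -504384
  a_12 = 4·-504384 + 0·-132896 + -4·-35008 + 4·-9232 = -1914432
  a_13 = 4·-1914432 + 0·-504384 + -4·-132896 + 4·-35008 = -7266176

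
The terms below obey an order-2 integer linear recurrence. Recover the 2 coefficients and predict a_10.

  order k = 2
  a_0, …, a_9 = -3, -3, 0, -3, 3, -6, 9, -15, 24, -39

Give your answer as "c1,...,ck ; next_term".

-1,1 ; 63

  a_2 = -1·-3 + 1·-3 = 0
  a_3 = -1·0 + 1·-3 = -3
  a_4 = -1·-3 + 1·0 = 3
  a_5 = -1·3 + 1·-3 = -6
  a_6 = -1·-6 + 1·3 = 9
  a_7 = -1·9 + 1·-6 = -15
  a_8 = -1·-15 + 1·9 = 24
  a_9 = -1·24 + 1·-15 = -39
  a_10 = -1·-39 + 1·24 = 63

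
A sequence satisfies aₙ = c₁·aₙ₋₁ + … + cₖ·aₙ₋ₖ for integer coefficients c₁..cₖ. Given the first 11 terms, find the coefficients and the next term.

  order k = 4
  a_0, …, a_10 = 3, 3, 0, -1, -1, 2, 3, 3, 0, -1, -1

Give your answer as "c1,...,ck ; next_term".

1,0,-1,1 ; 2

  a_4 = 1·-1 + 0·0 + -1·3 + 1·3 = -1
  a_5 = 1·-1 + 0·-1 + -1·0 + 1·3 = 2
  a_6 = 1·2 + 0·-1 + -1·-1 + 1·0 = 3
  a_7 = 1·3 + 0·2 + -1·-1 + 1·-1 = 3
  a_8 = 1·3 + 0·3 + -1·2 + 1·-1 = 0
  a_9 = 1·0 + 0·3 + -1·3 + 1·2 = -1
  a_10 = 1·-1 + 0·0 + -1·3 + 1·3 = -1
  a_11 = 1·-1 + 0·-1 + -1·0 + 1·3 = 2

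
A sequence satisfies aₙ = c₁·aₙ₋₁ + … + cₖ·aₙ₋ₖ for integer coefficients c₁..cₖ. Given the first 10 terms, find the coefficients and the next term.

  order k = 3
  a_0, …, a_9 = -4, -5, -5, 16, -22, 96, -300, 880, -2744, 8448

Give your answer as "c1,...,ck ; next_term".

  a_3 = -2·-5 + 2·-5 + -4·-4 = 16
  a_4 = -2·16 + 2·-5 + -4·-5 = -22
  a_5 = -2·-22 + 2·16 + -4·-5 = 96
  a_6 = -2·96 + 2·-22 + -4·16 = -300
  a_7 = -2·-300 + 2·96 + -4·-22 = 880
  a_8 = -2·880 + 2·-300 + -4·96 = -2744
  a_9 = -2·-2744 + 2·880 + -4·-300 = 8448
  a_10 = -2·8448 + 2·-2744 + -4·880 = -25904

-2,2,-4 ; -25904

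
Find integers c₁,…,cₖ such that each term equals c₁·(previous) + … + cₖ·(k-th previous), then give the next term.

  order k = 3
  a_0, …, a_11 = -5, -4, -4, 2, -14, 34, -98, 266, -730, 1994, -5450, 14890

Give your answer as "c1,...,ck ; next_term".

  a_3 = -3·-4 + 0·-4 + 2·-5 = 2
  a_4 = -3·2 + 0·-4 + 2·-4 = -14
  a_5 = -3·-14 + 0·2 + 2·-4 = 34
  a_6 = -3·34 + 0·-14 + 2·2 = -98
  a_7 = -3·-98 + 0·34 + 2·-14 = 266
  a_8 = -3·266 + 0·-98 + 2·34 = -730
  a_9 = -3·-730 + 0·266 + 2·-98 = 1994
  a_10 = -3·1994 + 0·-730 + 2·266 = -5450
  a_11 = -3·-5450 + 0·1994 + 2·-730 = 14890
  a_12 = -3·14890 + 0·-5450 + 2·1994 = -40682

-3,0,2 ; -40682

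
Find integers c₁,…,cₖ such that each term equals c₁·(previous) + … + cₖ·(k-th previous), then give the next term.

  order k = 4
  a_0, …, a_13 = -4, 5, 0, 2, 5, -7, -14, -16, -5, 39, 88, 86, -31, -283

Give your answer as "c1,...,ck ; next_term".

1,-1,-1,-2 ; -514

  a_4 = 1·2 + -1·0 + -1·5 + -2·-4 = 5
  a_5 = 1·5 + -1·2 + -1·0 + -2·5 = -7
  a_6 = 1·-7 + -1·5 + -1·2 + -2·0 = -14
  a_7 = 1·-14 + -1·-7 + -1·5 + -2·2 = -16
  a_8 = 1·-16 + -1·-14 + -1·-7 + -2·5 = -5
  a_9 = 1·-5 + -1·-16 + -1·-14 + -2·-7 = 39
  a_10 = 1·39 + -1·-5 + -1·-16 + -2·-14 = 88
  a_11 = 1·88 + -1·39 + -1·-5 + -2·-16 = 86
  a_12 = 1·86 + -1·88 + -1·39 + -2·-5 = -31
  a_13 = 1·-31 + -1·86 + -1·88 + -2·39 = -283
  a_14 = 1·-283 + -1·-31 + -1·86 + -2·88 = -514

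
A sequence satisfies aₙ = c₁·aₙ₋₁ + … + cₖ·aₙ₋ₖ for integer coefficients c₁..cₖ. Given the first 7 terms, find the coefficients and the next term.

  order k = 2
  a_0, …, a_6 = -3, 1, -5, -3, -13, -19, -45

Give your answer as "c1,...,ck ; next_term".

1,2 ; -83

  a_2 = 1·1 + 2·-3 = -5
  a_3 = 1·-5 + 2·1 = -3
  a_4 = 1·-3 + 2·-5 = -13
  a_5 = 1·-13 + 2·-3 = -19
  a_6 = 1·-19 + 2·-13 = -45
  a_7 = 1·-45 + 2·-19 = -83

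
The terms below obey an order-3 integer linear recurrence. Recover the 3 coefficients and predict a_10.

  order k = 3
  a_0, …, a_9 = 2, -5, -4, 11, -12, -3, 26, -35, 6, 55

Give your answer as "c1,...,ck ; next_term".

  a_3 = -1·-4 + -1·-5 + 1·2 = 11
  a_4 = -1·11 + -1·-4 + 1·-5 = -12
  a_5 = -1·-12 + -1·11 + 1·-4 = -3
  a_6 = -1·-3 + -1·-12 + 1·11 = 26
  a_7 = -1·26 + -1·-3 + 1·-12 = -35
  a_8 = -1·-35 + -1·26 + 1·-3 = 6
  a_9 = -1·6 + -1·-35 + 1·26 = 55
  a_10 = -1·55 + -1·6 + 1·-35 = -96

-1,-1,1 ; -96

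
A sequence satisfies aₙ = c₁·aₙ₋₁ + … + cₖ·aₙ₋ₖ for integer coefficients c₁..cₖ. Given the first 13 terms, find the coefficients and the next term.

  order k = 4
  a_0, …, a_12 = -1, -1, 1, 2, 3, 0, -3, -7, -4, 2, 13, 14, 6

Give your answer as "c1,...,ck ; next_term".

  a_4 = 1·2 + 0·1 + -2·-1 + 1·-1 = 3
  a_5 = 1·3 + 0·2 + -2·1 + 1·-1 = 0
  a_6 = 1·0 + 0·3 + -2·2 + 1·1 = -3
  a_7 = 1·-3 + 0·0 + -2·3 + 1·2 = -7
  a_8 = 1·-7 + 0·-3 + -2·0 + 1·3 = -4
  a_9 = 1·-4 + 0·-7 + -2·-3 + 1·0 = 2
  a_10 = 1·2 + 0·-4 + -2·-7 + 1·-3 = 13
  a_11 = 1·13 + 0·2 + -2·-4 + 1·-7 = 14
  a_12 = 1·14 + 0·13 + -2·2 + 1·-4 = 6
  a_13 = 1·6 + 0·14 + -2·13 + 1·2 = -18

1,0,-2,1 ; -18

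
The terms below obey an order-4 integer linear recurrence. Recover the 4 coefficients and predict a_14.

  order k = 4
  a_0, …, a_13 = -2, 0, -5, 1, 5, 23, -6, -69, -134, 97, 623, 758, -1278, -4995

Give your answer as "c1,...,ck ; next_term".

1,-2,-4,3 ; -3602

  a_4 = 1·1 + -2·-5 + -4·0 + 3·-2 = 5
  a_5 = 1·5 + -2·1 + -4·-5 + 3·0 = 23
  a_6 = 1·23 + -2·5 + -4·1 + 3·-5 = -6
  a_7 = 1·-6 + -2·23 + -4·5 + 3·1 = -69
  a_8 = 1·-69 + -2·-6 + -4·23 + 3·5 = -134
  a_9 = 1·-134 + -2·-69 + -4·-6 + 3·23 = 97
  a_10 = 1·97 + -2·-134 + -4·-69 + 3·-6 = 623
  a_11 = 1·623 + -2·97 + -4·-134 + 3·-69 = 758
  a_12 = 1·758 + -2·623 + -4·97 + 3·-134 = -1278
  a_13 = 1·-1278 + -2·758 + -4·623 + 3·97 = -4995
  a_14 = 1·-4995 + -2·-1278 + -4·758 + 3·623 = -3602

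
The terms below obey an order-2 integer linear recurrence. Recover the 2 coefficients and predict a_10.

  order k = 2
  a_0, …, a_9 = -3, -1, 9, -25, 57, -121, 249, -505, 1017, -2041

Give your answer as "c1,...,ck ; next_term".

-3,-2 ; 4089

  a_2 = -3·-1 + -2·-3 = 9
  a_3 = -3·9 + -2·-1 = -25
  a_4 = -3·-25 + -2·9 = 57
  a_5 = -3·57 + -2·-25 = -121
  a_6 = -3·-121 + -2·57 = 249
  a_7 = -3·249 + -2·-121 = -505
  a_8 = -3·-505 + -2·249 = 1017
  a_9 = -3·1017 + -2·-505 = -2041
  a_10 = -3·-2041 + -2·1017 = 4089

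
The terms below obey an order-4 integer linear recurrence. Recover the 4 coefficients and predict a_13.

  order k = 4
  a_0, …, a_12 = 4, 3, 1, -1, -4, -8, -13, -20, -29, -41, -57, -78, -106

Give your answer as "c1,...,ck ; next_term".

  a_4 = 1·-1 + 1·1 + 0·3 + -1·4 = -4
  a_5 = 1·-4 + 1·-1 + 0·1 + -1·3 = -8
  a_6 = 1·-8 + 1·-4 + 0·-1 + -1·1 = -13
  a_7 = 1·-13 + 1·-8 + 0·-4 + -1·-1 = -20
  a_8 = 1·-20 + 1·-13 + 0·-8 + -1·-4 = -29
  a_9 = 1·-29 + 1·-20 + 0·-13 + -1·-8 = -41
  a_10 = 1·-41 + 1·-29 + 0·-20 + -1·-13 = -57
  a_11 = 1·-57 + 1·-41 + 0·-29 + -1·-20 = -78
  a_12 = 1·-78 + 1·-57 + 0·-41 + -1·-29 = -106
  a_13 = 1·-106 + 1·-78 + 0·-57 + -1·-41 = -143

1,1,0,-1 ; -143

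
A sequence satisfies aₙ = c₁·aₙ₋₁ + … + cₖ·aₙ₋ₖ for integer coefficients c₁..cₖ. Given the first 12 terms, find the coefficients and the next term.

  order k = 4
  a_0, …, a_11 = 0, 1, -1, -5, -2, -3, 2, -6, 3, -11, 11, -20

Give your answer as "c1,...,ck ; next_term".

  a_4 = 0·-5 + 1·-1 + -1·1 + 1·0 = -2
  a_5 = 0·-2 + 1·-5 + -1·-1 + 1·1 = -3
  a_6 = 0·-3 + 1·-2 + -1·-5 + 1·-1 = 2
  a_7 = 0·2 + 1·-3 + -1·-2 + 1·-5 = -6
  a_8 = 0·-6 + 1·2 + -1·-3 + 1·-2 = 3
  a_9 = 0·3 + 1·-6 + -1·2 + 1·-3 = -11
  a_10 = 0·-11 + 1·3 + -1·-6 + 1·2 = 11
  a_11 = 0·11 + 1·-11 + -1·3 + 1·-6 = -20
  a_12 = 0·-20 + 1·11 + -1·-11 + 1·3 = 25

0,1,-1,1 ; 25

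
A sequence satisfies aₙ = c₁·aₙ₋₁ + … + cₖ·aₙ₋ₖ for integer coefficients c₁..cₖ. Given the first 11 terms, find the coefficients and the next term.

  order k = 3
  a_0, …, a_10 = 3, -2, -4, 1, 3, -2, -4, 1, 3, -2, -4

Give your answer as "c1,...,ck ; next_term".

1,-1,1 ; 1

  a_3 = 1·-4 + -1·-2 + 1·3 = 1
  a_4 = 1·1 + -1·-4 + 1·-2 = 3
  a_5 = 1·3 + -1·1 + 1·-4 = -2
  a_6 = 1·-2 + -1·3 + 1·1 = -4
  a_7 = 1·-4 + -1·-2 + 1·3 = 1
  a_8 = 1·1 + -1·-4 + 1·-2 = 3
  a_9 = 1·3 + -1·1 + 1·-4 = -2
  a_10 = 1·-2 + -1·3 + 1·1 = -4
  a_11 = 1·-4 + -1·-2 + 1·3 = 1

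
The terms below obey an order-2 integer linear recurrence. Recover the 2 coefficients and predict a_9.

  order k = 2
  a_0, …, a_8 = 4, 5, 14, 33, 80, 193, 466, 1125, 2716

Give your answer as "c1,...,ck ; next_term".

  a_2 = 2·5 + 1·4 = 14
  a_3 = 2·14 + 1·5 = 33
  a_4 = 2·33 + 1·14 = 80
  a_5 = 2·80 + 1·33 = 193
  a_6 = 2·193 + 1·80 = 466
  a_7 = 2·466 + 1·193 = 1125
  a_8 = 2·1125 + 1·466 = 2716
  a_9 = 2·2716 + 1·1125 = 6557

2,1 ; 6557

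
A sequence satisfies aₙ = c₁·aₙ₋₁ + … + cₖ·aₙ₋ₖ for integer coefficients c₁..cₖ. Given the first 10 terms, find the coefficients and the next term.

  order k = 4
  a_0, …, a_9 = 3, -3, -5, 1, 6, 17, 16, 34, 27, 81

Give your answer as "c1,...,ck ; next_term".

1,2,-3,2 ; 65

  a_4 = 1·1 + 2·-5 + -3·-3 + 2·3 = 6
  a_5 = 1·6 + 2·1 + -3·-5 + 2·-3 = 17
  a_6 = 1·17 + 2·6 + -3·1 + 2·-5 = 16
  a_7 = 1·16 + 2·17 + -3·6 + 2·1 = 34
  a_8 = 1·34 + 2·16 + -3·17 + 2·6 = 27
  a_9 = 1·27 + 2·34 + -3·16 + 2·17 = 81
  a_10 = 1·81 + 2·27 + -3·34 + 2·16 = 65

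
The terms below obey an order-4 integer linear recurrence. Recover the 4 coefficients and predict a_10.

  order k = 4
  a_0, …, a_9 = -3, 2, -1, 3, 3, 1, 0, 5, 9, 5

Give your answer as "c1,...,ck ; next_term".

  a_4 = 1·3 + -1·-1 + 1·2 + 1·-3 = 3
  a_5 = 1·3 + -1·3 + 1·-1 + 1·2 = 1
  a_6 = 1·1 + -1·3 + 1·3 + 1·-1 = 0
  a_7 = 1·0 + -1·1 + 1·3 + 1·3 = 5
  a_8 = 1·5 + -1·0 + 1·1 + 1·3 = 9
  a_9 = 1·9 + -1·5 + 1·0 + 1·1 = 5
  a_10 = 1·5 + -1·9 + 1·5 + 1·0 = 1

1,-1,1,1 ; 1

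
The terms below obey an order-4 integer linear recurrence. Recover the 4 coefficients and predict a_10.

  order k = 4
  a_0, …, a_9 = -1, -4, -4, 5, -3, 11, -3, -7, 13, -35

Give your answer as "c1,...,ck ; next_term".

  a_4 = -1·5 + 0·-4 + 0·-4 + -2·-1 = -3
  a_5 = -1·-3 + 0·5 + 0·-4 + -2·-4 = 11
  a_6 = -1·11 + 0·-3 + 0·5 + -2·-4 = -3
  a_7 = -1·-3 + 0·11 + 0·-3 + -2·5 = -7
  a_8 = -1·-7 + 0·-3 + 0·11 + -2·-3 = 13
  a_9 = -1·13 + 0·-7 + 0·-3 + -2·11 = -35
  a_10 = -1·-35 + 0·13 + 0·-7 + -2·-3 = 41

-1,0,0,-2 ; 41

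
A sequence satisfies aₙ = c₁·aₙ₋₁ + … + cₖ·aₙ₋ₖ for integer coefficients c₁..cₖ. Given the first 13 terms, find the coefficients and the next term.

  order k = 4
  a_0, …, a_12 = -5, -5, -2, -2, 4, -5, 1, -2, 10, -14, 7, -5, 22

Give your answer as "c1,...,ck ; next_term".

-1,-1,-1,1 ; -38

  a_4 = -1·-2 + -1·-2 + -1·-5 + 1·-5 = 4
  a_5 = -1·4 + -1·-2 + -1·-2 + 1·-5 = -5
  a_6 = -1·-5 + -1·4 + -1·-2 + 1·-2 = 1
  a_7 = -1·1 + -1·-5 + -1·4 + 1·-2 = -2
  a_8 = -1·-2 + -1·1 + -1·-5 + 1·4 = 10
  a_9 = -1·10 + -1·-2 + -1·1 + 1·-5 = -14
  a_10 = -1·-14 + -1·10 + -1·-2 + 1·1 = 7
  a_11 = -1·7 + -1·-14 + -1·10 + 1·-2 = -5
  a_12 = -1·-5 + -1·7 + -1·-14 + 1·10 = 22
  a_13 = -1·22 + -1·-5 + -1·7 + 1·-14 = -38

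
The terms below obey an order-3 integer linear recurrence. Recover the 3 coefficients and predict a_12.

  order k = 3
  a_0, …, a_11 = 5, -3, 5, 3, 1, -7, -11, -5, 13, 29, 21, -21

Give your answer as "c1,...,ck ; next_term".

  a_3 = 1·5 + -1·-3 + -1·5 = 3
  a_4 = 1·3 + -1·5 + -1·-3 = 1
  a_5 = 1·1 + -1·3 + -1·5 = -7
  a_6 = 1·-7 + -1·1 + -1·3 = -11
  a_7 = 1·-11 + -1·-7 + -1·1 = -5
  a_8 = 1·-5 + -1·-11 + -1·-7 = 13
  a_9 = 1·13 + -1·-5 + -1·-11 = 29
  a_10 = 1·29 + -1·13 + -1·-5 = 21
  a_11 = 1·21 + -1·29 + -1·13 = -21
  a_12 = 1·-21 + -1·21 + -1·29 = -71

1,-1,-1 ; -71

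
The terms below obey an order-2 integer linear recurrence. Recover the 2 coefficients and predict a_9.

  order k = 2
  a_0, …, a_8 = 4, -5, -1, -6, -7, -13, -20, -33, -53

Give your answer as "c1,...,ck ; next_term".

1,1 ; -86

  a_2 = 1·-5 + 1·4 = -1
  a_3 = 1·-1 + 1·-5 = -6
  a_4 = 1·-6 + 1·-1 = -7
  a_5 = 1·-7 + 1·-6 = -13
  a_6 = 1·-13 + 1·-7 = -20
  a_7 = 1·-20 + 1·-13 = -33
  a_8 = 1·-33 + 1·-20 = -53
  a_9 = 1·-53 + 1·-33 = -86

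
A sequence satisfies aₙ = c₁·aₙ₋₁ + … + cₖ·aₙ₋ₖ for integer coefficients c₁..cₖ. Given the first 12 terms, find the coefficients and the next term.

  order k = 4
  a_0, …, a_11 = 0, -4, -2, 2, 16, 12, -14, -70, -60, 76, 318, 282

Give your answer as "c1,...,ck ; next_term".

  a_4 = 1·2 + -1·-2 + -3·-4 + 2·0 = 16
  a_5 = 1·16 + -1·2 + -3·-2 + 2·-4 = 12
  a_6 = 1·12 + -1·16 + -3·2 + 2·-2 = -14
  a_7 = 1·-14 + -1·12 + -3·16 + 2·2 = -70
  a_8 = 1·-70 + -1·-14 + -3·12 + 2·16 = -60
  a_9 = 1·-60 + -1·-70 + -3·-14 + 2·12 = 76
  a_10 = 1·76 + -1·-60 + -3·-70 + 2·-14 = 318
  a_11 = 1·318 + -1·76 + -3·-60 + 2·-70 = 282
  a_12 = 1·282 + -1·318 + -3·76 + 2·-60 = -384

1,-1,-3,2 ; -384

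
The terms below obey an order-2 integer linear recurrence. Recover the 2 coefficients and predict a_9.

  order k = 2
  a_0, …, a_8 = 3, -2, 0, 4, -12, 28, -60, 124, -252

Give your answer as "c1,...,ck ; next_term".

-3,-2 ; 508

  a_2 = -3·-2 + -2·3 = 0
  a_3 = -3·0 + -2·-2 = 4
  a_4 = -3·4 + -2·0 = -12
  a_5 = -3·-12 + -2·4 = 28
  a_6 = -3·28 + -2·-12 = -60
  a_7 = -3·-60 + -2·28 = 124
  a_8 = -3·124 + -2·-60 = -252
  a_9 = -3·-252 + -2·124 = 508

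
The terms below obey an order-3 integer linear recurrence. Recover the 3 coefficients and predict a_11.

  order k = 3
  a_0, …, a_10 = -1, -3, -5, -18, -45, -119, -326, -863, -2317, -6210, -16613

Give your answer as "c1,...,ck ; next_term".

  a_3 = 1·-5 + 3·-3 + 4·-1 = -18
  a_4 = 1·-18 + 3·-5 + 4·-3 = -45
  a_5 = 1·-45 + 3·-18 + 4·-5 = -119
  a_6 = 1·-119 + 3·-45 + 4·-18 = -326
  a_7 = 1·-326 + 3·-119 + 4·-45 = -863
  a_8 = 1·-863 + 3·-326 + 4·-119 = -2317
  a_9 = 1·-2317 + 3·-863 + 4·-326 = -6210
  a_10 = 1·-6210 + 3·-2317 + 4·-863 = -16613
  a_11 = 1·-16613 + 3·-6210 + 4·-2317 = -44511

1,3,4 ; -44511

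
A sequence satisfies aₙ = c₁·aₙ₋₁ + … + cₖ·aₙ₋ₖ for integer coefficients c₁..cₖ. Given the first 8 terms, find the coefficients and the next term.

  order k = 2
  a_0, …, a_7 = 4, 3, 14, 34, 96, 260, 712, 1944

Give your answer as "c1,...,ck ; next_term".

2,2 ; 5312

  a_2 = 2·3 + 2·4 = 14
  a_3 = 2·14 + 2·3 = 34
  a_4 = 2·34 + 2·14 = 96
  a_5 = 2·96 + 2·34 = 260
  a_6 = 2·260 + 2·96 = 712
  a_7 = 2·712 + 2·260 = 1944
  a_8 = 2·1944 + 2·712 = 5312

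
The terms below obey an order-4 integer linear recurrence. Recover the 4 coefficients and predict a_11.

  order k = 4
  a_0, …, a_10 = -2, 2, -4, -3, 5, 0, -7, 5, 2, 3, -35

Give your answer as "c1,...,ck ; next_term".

  a_4 = -3·-3 + -1·-4 + -2·2 + 2·-2 = 5
  a_5 = -3·5 + -1·-3 + -2·-4 + 2·2 = 0
  a_6 = -3·0 + -1·5 + -2·-3 + 2·-4 = -7
  a_7 = -3·-7 + -1·0 + -2·5 + 2·-3 = 5
  a_8 = -3·5 + -1·-7 + -2·0 + 2·5 = 2
  a_9 = -3·2 + -1·5 + -2·-7 + 2·0 = 3
  a_10 = -3·3 + -1·2 + -2·5 + 2·-7 = -35
  a_11 = -3·-35 + -1·3 + -2·2 + 2·5 = 108

-3,-1,-2,2 ; 108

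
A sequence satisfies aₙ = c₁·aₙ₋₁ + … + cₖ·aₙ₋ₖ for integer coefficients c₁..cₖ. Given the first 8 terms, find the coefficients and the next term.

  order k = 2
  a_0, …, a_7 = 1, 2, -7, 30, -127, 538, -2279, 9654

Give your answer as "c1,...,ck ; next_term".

-4,1 ; -40895

  a_2 = -4·2 + 1·1 = -7
  a_3 = -4·-7 + 1·2 = 30
  a_4 = -4·30 + 1·-7 = -127
  a_5 = -4·-127 + 1·30 = 538
  a_6 = -4·538 + 1·-127 = -2279
  a_7 = -4·-2279 + 1·538 = 9654
  a_8 = -4·9654 + 1·-2279 = -40895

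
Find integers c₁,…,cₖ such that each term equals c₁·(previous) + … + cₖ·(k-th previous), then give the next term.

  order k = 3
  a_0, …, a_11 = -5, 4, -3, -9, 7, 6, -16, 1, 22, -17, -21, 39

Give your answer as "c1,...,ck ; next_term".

  a_3 = 0·-3 + -1·4 + 1·-5 = -9
  a_4 = 0·-9 + -1·-3 + 1·4 = 7
  a_5 = 0·7 + -1·-9 + 1·-3 = 6
  a_6 = 0·6 + -1·7 + 1·-9 = -16
  a_7 = 0·-16 + -1·6 + 1·7 = 1
  a_8 = 0·1 + -1·-16 + 1·6 = 22
  a_9 = 0·22 + -1·1 + 1·-16 = -17
  a_10 = 0·-17 + -1·22 + 1·1 = -21
  a_11 = 0·-21 + -1·-17 + 1·22 = 39
  a_12 = 0·39 + -1·-21 + 1·-17 = 4

0,-1,1 ; 4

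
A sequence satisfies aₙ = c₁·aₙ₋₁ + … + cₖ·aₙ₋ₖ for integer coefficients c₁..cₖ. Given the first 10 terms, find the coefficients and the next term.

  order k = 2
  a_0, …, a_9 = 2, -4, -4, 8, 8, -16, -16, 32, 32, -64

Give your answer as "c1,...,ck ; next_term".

  a_2 = 0·-4 + -2·2 = -4
  a_3 = 0·-4 + -2·-4 = 8
  a_4 = 0·8 + -2·-4 = 8
  a_5 = 0·8 + -2·8 = -16
  a_6 = 0·-16 + -2·8 = -16
  a_7 = 0·-16 + -2·-16 = 32
  a_8 = 0·32 + -2·-16 = 32
  a_9 = 0·32 + -2·32 = -64
  a_10 = 0·-64 + -2·32 = -64

0,-2 ; -64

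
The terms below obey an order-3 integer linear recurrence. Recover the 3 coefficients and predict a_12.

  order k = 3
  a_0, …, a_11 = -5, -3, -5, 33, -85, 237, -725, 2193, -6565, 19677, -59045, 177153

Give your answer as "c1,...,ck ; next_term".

  a_3 = -3·-5 + -1·-3 + -3·-5 = 33
  a_4 = -3·33 + -1·-5 + -3·-3 = -85
  a_5 = -3·-85 + -1·33 + -3·-5 = 237
  a_6 = -3·237 + -1·-85 + -3·33 = -725
  a_7 = -3·-725 + -1·237 + -3·-85 = 2193
  a_8 = -3·2193 + -1·-725 + -3·237 = -6565
  a_9 = -3·-6565 + -1·2193 + -3·-725 = 19677
  a_10 = -3·19677 + -1·-6565 + -3·2193 = -59045
  a_11 = -3·-59045 + -1·19677 + -3·-6565 = 177153
  a_12 = -3·177153 + -1·-59045 + -3·19677 = -531445

-3,-1,-3 ; -531445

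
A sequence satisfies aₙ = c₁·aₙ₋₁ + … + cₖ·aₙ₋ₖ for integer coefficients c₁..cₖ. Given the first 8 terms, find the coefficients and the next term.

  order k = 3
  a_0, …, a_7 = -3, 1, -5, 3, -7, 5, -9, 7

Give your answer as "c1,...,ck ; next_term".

  a_3 = -1·-5 + 1·1 + 1·-3 = 3
  a_4 = -1·3 + 1·-5 + 1·1 = -7
  a_5 = -1·-7 + 1·3 + 1·-5 = 5
  a_6 = -1·5 + 1·-7 + 1·3 = -9
  a_7 = -1·-9 + 1·5 + 1·-7 = 7
  a_8 = -1·7 + 1·-9 + 1·5 = -11

-1,1,1 ; -11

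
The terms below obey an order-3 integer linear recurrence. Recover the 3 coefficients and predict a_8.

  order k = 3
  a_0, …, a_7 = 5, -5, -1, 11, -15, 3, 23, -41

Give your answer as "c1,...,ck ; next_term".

  a_3 = -1·-1 + -1·-5 + 1·5 = 11
  a_4 = -1·11 + -1·-1 + 1·-5 = -15
  a_5 = -1·-15 + -1·11 + 1·-1 = 3
  a_6 = -1·3 + -1·-15 + 1·11 = 23
  a_7 = -1·23 + -1·3 + 1·-15 = -41
  a_8 = -1·-41 + -1·23 + 1·3 = 21

-1,-1,1 ; 21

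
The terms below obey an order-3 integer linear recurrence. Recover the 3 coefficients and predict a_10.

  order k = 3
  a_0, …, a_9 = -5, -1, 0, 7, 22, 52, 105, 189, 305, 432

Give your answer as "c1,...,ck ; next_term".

  a_3 = 3·0 + -2·-1 + -1·-5 = 7
  a_4 = 3·7 + -2·0 + -1·-1 = 22
  a_5 = 3·22 + -2·7 + -1·0 = 52
  a_6 = 3·52 + -2·22 + -1·7 = 105
  a_7 = 3·105 + -2·52 + -1·22 = 189
  a_8 = 3·189 + -2·105 + -1·52 = 305
  a_9 = 3·305 + -2·189 + -1·105 = 432
  a_10 = 3·432 + -2·305 + -1·189 = 497

3,-2,-1 ; 497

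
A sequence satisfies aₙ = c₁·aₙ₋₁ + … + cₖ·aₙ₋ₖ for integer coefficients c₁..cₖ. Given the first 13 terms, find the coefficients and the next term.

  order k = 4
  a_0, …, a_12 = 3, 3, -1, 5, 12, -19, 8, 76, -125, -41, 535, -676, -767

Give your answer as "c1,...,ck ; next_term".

-1,-2,3,2 ; 3642

  a_4 = -1·5 + -2·-1 + 3·3 + 2·3 = 12
  a_5 = -1·12 + -2·5 + 3·-1 + 2·3 = -19
  a_6 = -1·-19 + -2·12 + 3·5 + 2·-1 = 8
  a_7 = -1·8 + -2·-19 + 3·12 + 2·5 = 76
  a_8 = -1·76 + -2·8 + 3·-19 + 2·12 = -125
  a_9 = -1·-125 + -2·76 + 3·8 + 2·-19 = -41
  a_10 = -1·-41 + -2·-125 + 3·76 + 2·8 = 535
  a_11 = -1·535 + -2·-41 + 3·-125 + 2·76 = -676
  a_12 = -1·-676 + -2·535 + 3·-41 + 2·-125 = -767
  a_13 = -1·-767 + -2·-676 + 3·535 + 2·-41 = 3642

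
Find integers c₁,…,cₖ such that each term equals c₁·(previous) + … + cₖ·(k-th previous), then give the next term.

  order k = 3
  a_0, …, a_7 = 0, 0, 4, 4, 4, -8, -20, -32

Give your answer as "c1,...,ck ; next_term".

1,0,-3 ; -8

  a_3 = 1·4 + 0·0 + -3·0 = 4
  a_4 = 1·4 + 0·4 + -3·0 = 4
  a_5 = 1·4 + 0·4 + -3·4 = -8
  a_6 = 1·-8 + 0·4 + -3·4 = -20
  a_7 = 1·-20 + 0·-8 + -3·4 = -32
  a_8 = 1·-32 + 0·-20 + -3·-8 = -8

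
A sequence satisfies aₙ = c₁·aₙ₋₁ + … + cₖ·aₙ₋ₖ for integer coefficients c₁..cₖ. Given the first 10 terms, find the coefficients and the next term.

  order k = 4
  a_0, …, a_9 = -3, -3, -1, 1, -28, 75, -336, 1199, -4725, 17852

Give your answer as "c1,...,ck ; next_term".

-3,4,4,3 ; -68668

  a_4 = -3·1 + 4·-1 + 4·-3 + 3·-3 = -28
  a_5 = -3·-28 + 4·1 + 4·-1 + 3·-3 = 75
  a_6 = -3·75 + 4·-28 + 4·1 + 3·-1 = -336
  a_7 = -3·-336 + 4·75 + 4·-28 + 3·1 = 1199
  a_8 = -3·1199 + 4·-336 + 4·75 + 3·-28 = -4725
  a_9 = -3·-4725 + 4·1199 + 4·-336 + 3·75 = 17852
  a_10 = -3·17852 + 4·-4725 + 4·1199 + 3·-336 = -68668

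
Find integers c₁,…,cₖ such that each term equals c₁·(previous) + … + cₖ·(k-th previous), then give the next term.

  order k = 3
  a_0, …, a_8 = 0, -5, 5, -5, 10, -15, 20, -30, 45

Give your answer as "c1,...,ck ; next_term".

-1,0,-1 ; -65

  a_3 = -1·5 + 0·-5 + -1·0 = -5
  a_4 = -1·-5 + 0·5 + -1·-5 = 10
  a_5 = -1·10 + 0·-5 + -1·5 = -15
  a_6 = -1·-15 + 0·10 + -1·-5 = 20
  a_7 = -1·20 + 0·-15 + -1·10 = -30
  a_8 = -1·-30 + 0·20 + -1·-15 = 45
  a_9 = -1·45 + 0·-30 + -1·20 = -65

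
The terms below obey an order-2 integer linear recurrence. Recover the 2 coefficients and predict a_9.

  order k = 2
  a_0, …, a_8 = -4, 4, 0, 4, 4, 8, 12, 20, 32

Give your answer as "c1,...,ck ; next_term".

1,1 ; 52

  a_2 = 1·4 + 1·-4 = 0
  a_3 = 1·0 + 1·4 = 4
  a_4 = 1·4 + 1·0 = 4
  a_5 = 1·4 + 1·4 = 8
  a_6 = 1·8 + 1·4 = 12
  a_7 = 1·12 + 1·8 = 20
  a_8 = 1·20 + 1·12 = 32
  a_9 = 1·32 + 1·20 = 52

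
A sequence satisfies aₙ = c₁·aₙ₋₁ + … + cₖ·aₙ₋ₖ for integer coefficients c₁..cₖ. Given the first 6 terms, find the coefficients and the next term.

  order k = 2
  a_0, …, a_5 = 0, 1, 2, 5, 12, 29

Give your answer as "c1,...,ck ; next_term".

2,1 ; 70

  a_2 = 2·1 + 1·0 = 2
  a_3 = 2·2 + 1·1 = 5
  a_4 = 2·5 + 1·2 = 12
  a_5 = 2·12 + 1·5 = 29
  a_6 = 2·29 + 1·12 = 70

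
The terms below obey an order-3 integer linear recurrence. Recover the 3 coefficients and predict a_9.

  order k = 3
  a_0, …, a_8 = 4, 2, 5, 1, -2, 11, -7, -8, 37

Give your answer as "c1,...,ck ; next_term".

-1,-1,2 ; -43

  a_3 = -1·5 + -1·2 + 2·4 = 1
  a_4 = -1·1 + -1·5 + 2·2 = -2
  a_5 = -1·-2 + -1·1 + 2·5 = 11
  a_6 = -1·11 + -1·-2 + 2·1 = -7
  a_7 = -1·-7 + -1·11 + 2·-2 = -8
  a_8 = -1·-8 + -1·-7 + 2·11 = 37
  a_9 = -1·37 + -1·-8 + 2·-7 = -43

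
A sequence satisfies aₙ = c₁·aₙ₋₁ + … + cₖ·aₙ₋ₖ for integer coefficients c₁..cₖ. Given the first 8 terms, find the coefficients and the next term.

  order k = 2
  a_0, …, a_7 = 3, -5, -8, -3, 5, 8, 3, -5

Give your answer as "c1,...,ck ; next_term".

  a_2 = 1·-5 + -1·3 = -8
  a_3 = 1·-8 + -1·-5 = -3
  a_4 = 1·-3 + -1·-8 = 5
  a_5 = 1·5 + -1·-3 = 8
  a_6 = 1·8 + -1·5 = 3
  a_7 = 1·3 + -1·8 = -5
  a_8 = 1·-5 + -1·3 = -8

1,-1 ; -8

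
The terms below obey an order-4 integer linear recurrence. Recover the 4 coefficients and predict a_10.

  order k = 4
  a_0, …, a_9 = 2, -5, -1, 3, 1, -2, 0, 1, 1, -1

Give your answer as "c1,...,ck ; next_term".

  a_4 = 0·3 + 1·-1 + 0·-5 + 1·2 = 1
  a_5 = 0·1 + 1·3 + 0·-1 + 1·-5 = -2
  a_6 = 0·-2 + 1·1 + 0·3 + 1·-1 = 0
  a_7 = 0·0 + 1·-2 + 0·1 + 1·3 = 1
  a_8 = 0·1 + 1·0 + 0·-2 + 1·1 = 1
  a_9 = 0·1 + 1·1 + 0·0 + 1·-2 = -1
  a_10 = 0·-1 + 1·1 + 0·1 + 1·0 = 1

0,1,0,1 ; 1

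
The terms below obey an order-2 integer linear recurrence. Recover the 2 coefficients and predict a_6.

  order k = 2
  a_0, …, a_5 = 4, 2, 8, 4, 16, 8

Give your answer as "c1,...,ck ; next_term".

  a_2 = 0·2 + 2·4 = 8
  a_3 = 0·8 + 2·2 = 4
  a_4 = 0·4 + 2·8 = 16
  a_5 = 0·16 + 2·4 = 8
  a_6 = 0·8 + 2·16 = 32

0,2 ; 32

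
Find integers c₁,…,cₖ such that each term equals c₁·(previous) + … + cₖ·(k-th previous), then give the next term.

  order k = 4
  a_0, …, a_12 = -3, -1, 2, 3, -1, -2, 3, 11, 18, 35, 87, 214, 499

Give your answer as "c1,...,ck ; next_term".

  a_4 = 2·3 + 0·2 + 1·-1 + 2·-3 = -1
  a_5 = 2·-1 + 0·3 + 1·2 + 2·-1 = -2
  a_6 = 2·-2 + 0·-1 + 1·3 + 2·2 = 3
  a_7 = 2·3 + 0·-2 + 1·-1 + 2·3 = 11
  a_8 = 2·11 + 0·3 + 1·-2 + 2·-1 = 18
  a_9 = 2·18 + 0·11 + 1·3 + 2·-2 = 35
  a_10 = 2·35 + 0·18 + 1·11 + 2·3 = 87
  a_11 = 2·87 + 0·35 + 1·18 + 2·11 = 214
  a_12 = 2·214 + 0·87 + 1·35 + 2·18 = 499
  a_13 = 2·499 + 0·214 + 1·87 + 2·35 = 1155

2,0,1,2 ; 1155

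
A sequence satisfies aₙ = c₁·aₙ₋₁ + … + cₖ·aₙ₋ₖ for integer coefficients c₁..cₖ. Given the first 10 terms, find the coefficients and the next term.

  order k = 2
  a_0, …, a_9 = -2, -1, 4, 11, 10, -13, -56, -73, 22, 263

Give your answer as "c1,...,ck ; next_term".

  a_2 = 2·-1 + -3·-2 = 4
  a_3 = 2·4 + -3·-1 = 11
  a_4 = 2·11 + -3·4 = 10
  a_5 = 2·10 + -3·11 = -13
  a_6 = 2·-13 + -3·10 = -56
  a_7 = 2·-56 + -3·-13 = -73
  a_8 = 2·-73 + -3·-56 = 22
  a_9 = 2·22 + -3·-73 = 263
  a_10 = 2·263 + -3·22 = 460

2,-3 ; 460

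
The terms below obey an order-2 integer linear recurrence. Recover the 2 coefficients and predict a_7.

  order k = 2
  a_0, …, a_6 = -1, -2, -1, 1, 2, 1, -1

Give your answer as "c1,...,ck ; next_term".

  a_2 = 1·-2 + -1·-1 = -1
  a_3 = 1·-1 + -1·-2 = 1
  a_4 = 1·1 + -1·-1 = 2
  a_5 = 1·2 + -1·1 = 1
  a_6 = 1·1 + -1·2 = -1
  a_7 = 1·-1 + -1·1 = -2

1,-1 ; -2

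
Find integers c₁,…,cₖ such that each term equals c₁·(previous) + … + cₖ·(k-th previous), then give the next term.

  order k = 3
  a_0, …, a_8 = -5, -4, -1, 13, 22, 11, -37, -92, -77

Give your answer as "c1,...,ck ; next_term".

1,-1,-2 ; 89

  a_3 = 1·-1 + -1·-4 + -2·-5 = 13
  a_4 = 1·13 + -1·-1 + -2·-4 = 22
  a_5 = 1·22 + -1·13 + -2·-1 = 11
  a_6 = 1·11 + -1·22 + -2·13 = -37
  a_7 = 1·-37 + -1·11 + -2·22 = -92
  a_8 = 1·-92 + -1·-37 + -2·11 = -77
  a_9 = 1·-77 + -1·-92 + -2·-37 = 89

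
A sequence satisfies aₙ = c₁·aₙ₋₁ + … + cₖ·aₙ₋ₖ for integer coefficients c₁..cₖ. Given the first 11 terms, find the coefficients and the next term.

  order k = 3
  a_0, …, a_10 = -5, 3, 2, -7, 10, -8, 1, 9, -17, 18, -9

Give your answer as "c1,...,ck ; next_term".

  a_3 = -1·2 + 0·3 + 1·-5 = -7
  a_4 = -1·-7 + 0·2 + 1·3 = 10
  a_5 = -1·10 + 0·-7 + 1·2 = -8
  a_6 = -1·-8 + 0·10 + 1·-7 = 1
  a_7 = -1·1 + 0·-8 + 1·10 = 9
  a_8 = -1·9 + 0·1 + 1·-8 = -17
  a_9 = -1·-17 + 0·9 + 1·1 = 18
  a_10 = -1·18 + 0·-17 + 1·9 = -9
  a_11 = -1·-9 + 0·18 + 1·-17 = -8

-1,0,1 ; -8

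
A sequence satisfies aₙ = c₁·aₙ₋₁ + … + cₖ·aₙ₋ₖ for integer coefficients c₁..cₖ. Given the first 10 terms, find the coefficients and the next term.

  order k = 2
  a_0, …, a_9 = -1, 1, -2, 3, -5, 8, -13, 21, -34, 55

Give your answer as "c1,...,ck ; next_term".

  a_2 = -1·1 + 1·-1 = -2
  a_3 = -1·-2 + 1·1 = 3
  a_4 = -1·3 + 1·-2 = -5
  a_5 = -1·-5 + 1·3 = 8
  a_6 = -1·8 + 1·-5 = -13
  a_7 = -1·-13 + 1·8 = 21
  a_8 = -1·21 + 1·-13 = -34
  a_9 = -1·-34 + 1·21 = 55
  a_10 = -1·55 + 1·-34 = -89

-1,1 ; -89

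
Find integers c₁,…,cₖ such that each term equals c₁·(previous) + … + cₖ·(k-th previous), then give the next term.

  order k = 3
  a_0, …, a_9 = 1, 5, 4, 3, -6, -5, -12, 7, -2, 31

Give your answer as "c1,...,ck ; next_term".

0,1,-2 ; -16

  a_3 = 0·4 + 1·5 + -2·1 = 3
  a_4 = 0·3 + 1·4 + -2·5 = -6
  a_5 = 0·-6 + 1·3 + -2·4 = -5
  a_6 = 0·-5 + 1·-6 + -2·3 = -12
  a_7 = 0·-12 + 1·-5 + -2·-6 = 7
  a_8 = 0·7 + 1·-12 + -2·-5 = -2
  a_9 = 0·-2 + 1·7 + -2·-12 = 31
  a_10 = 0·31 + 1·-2 + -2·7 = -16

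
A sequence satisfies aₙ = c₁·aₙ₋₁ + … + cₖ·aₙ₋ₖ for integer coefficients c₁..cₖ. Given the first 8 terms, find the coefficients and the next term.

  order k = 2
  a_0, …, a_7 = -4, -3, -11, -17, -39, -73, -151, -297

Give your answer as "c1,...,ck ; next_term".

  a_2 = 1·-3 + 2·-4 = -11
  a_3 = 1·-11 + 2·-3 = -17
  a_4 = 1·-17 + 2·-11 = -39
  a_5 = 1·-39 + 2·-17 = -73
  a_6 = 1·-73 + 2·-39 = -151
  a_7 = 1·-151 + 2·-73 = -297
  a_8 = 1·-297 + 2·-151 = -599

1,2 ; -599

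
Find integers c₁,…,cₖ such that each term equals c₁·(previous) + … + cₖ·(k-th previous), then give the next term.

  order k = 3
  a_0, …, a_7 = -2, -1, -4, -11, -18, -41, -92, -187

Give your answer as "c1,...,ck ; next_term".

1,1,3 ; -402

  a_3 = 1·-4 + 1·-1 + 3·-2 = -11
  a_4 = 1·-11 + 1·-4 + 3·-1 = -18
  a_5 = 1·-18 + 1·-11 + 3·-4 = -41
  a_6 = 1·-41 + 1·-18 + 3·-11 = -92
  a_7 = 1·-92 + 1·-41 + 3·-18 = -187
  a_8 = 1·-187 + 1·-92 + 3·-41 = -402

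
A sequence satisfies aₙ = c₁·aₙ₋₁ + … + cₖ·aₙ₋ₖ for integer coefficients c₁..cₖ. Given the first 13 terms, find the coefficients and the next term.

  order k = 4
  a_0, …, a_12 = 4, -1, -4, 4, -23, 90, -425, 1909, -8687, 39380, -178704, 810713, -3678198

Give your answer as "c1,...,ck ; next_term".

  a_4 = -4·4 + 3·-4 + 3·-1 + 2·4 = -23
  a_5 = -4·-23 + 3·4 + 3·-4 + 2·-1 = 90
  a_6 = -4·90 + 3·-23 + 3·4 + 2·-4 = -425
  a_7 = -4·-425 + 3·90 + 3·-23 + 2·4 = 1909
  a_8 = -4·1909 + 3·-425 + 3·90 + 2·-23 = -8687
  a_9 = -4·-8687 + 3·1909 + 3·-425 + 2·90 = 39380
  a_10 = -4·39380 + 3·-8687 + 3·1909 + 2·-425 = -178704
  a_11 = -4·-178704 + 3·39380 + 3·-8687 + 2·1909 = 810713
  a_12 = -4·810713 + 3·-178704 + 3·39380 + 2·-8687 = -3678198
  a_13 = -4·-3678198 + 3·810713 + 3·-178704 + 2·39380 = 16687579

-4,3,3,2 ; 16687579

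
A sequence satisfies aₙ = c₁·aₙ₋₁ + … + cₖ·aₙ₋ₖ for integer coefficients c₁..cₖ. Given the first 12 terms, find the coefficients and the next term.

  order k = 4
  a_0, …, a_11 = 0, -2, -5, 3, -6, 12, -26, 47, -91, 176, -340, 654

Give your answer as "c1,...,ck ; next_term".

  a_4 = -1·3 + 1·-5 + -1·-2 + 1·0 = -6
  a_5 = -1·-6 + 1·3 + -1·-5 + 1·-2 = 12
  a_6 = -1·12 + 1·-6 + -1·3 + 1·-5 = -26
  a_7 = -1·-26 + 1·12 + -1·-6 + 1·3 = 47
  a_8 = -1·47 + 1·-26 + -1·12 + 1·-6 = -91
  a_9 = -1·-91 + 1·47 + -1·-26 + 1·12 = 176
  a_10 = -1·176 + 1·-91 + -1·47 + 1·-26 = -340
  a_11 = -1·-340 + 1·176 + -1·-91 + 1·47 = 654
  a_12 = -1·654 + 1·-340 + -1·176 + 1·-91 = -1261

-1,1,-1,1 ; -1261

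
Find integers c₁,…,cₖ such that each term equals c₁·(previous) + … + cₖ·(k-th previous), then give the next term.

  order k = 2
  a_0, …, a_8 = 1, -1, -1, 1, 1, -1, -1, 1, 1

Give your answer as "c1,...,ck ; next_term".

0,-1 ; -1

  a_2 = 0·-1 + -1·1 = -1
  a_3 = 0·-1 + -1·-1 = 1
  a_4 = 0·1 + -1·-1 = 1
  a_5 = 0·1 + -1·1 = -1
  a_6 = 0·-1 + -1·1 = -1
  a_7 = 0·-1 + -1·-1 = 1
  a_8 = 0·1 + -1·-1 = 1
  a_9 = 0·1 + -1·1 = -1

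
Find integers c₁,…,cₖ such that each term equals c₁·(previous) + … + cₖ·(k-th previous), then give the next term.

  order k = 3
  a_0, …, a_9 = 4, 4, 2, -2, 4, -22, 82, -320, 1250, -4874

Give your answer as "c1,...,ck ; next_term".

-3,3,-2 ; 19012

  a_3 = -3·2 + 3·4 + -2·4 = -2
  a_4 = -3·-2 + 3·2 + -2·4 = 4
  a_5 = -3·4 + 3·-2 + -2·2 = -22
  a_6 = -3·-22 + 3·4 + -2·-2 = 82
  a_7 = -3·82 + 3·-22 + -2·4 = -320
  a_8 = -3·-320 + 3·82 + -2·-22 = 1250
  a_9 = -3·1250 + 3·-320 + -2·82 = -4874
  a_10 = -3·-4874 + 3·1250 + -2·-320 = 19012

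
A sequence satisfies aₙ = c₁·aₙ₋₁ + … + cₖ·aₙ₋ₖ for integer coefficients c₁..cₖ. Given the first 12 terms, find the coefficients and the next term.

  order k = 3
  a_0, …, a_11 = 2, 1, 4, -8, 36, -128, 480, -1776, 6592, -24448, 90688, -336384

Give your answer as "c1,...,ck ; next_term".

-4,0,4 ; 1247744

  a_3 = -4·4 + 0·1 + 4·2 = -8
  a_4 = -4·-8 + 0·4 + 4·1 = 36
  a_5 = -4·36 + 0·-8 + 4·4 = -128
  a_6 = -4·-128 + 0·36 + 4·-8 = 480
  a_7 = -4·480 + 0·-128 + 4·36 = -1776
  a_8 = -4·-1776 + 0·480 + 4·-128 = 6592
  a_9 = -4·6592 + 0·-1776 + 4·480 = -24448
  a_10 = -4·-24448 + 0·6592 + 4·-1776 = 90688
  a_11 = -4·90688 + 0·-24448 + 4·6592 = -336384
  a_12 = -4·-336384 + 0·90688 + 4·-24448 = 1247744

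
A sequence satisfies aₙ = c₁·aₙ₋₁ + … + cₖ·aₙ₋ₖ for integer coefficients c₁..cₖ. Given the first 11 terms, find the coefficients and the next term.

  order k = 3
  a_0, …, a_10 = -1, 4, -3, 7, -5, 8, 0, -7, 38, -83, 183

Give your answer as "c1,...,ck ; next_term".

-2,1,3 ; -335

  a_3 = -2·-3 + 1·4 + 3·-1 = 7
  a_4 = -2·7 + 1·-3 + 3·4 = -5
  a_5 = -2·-5 + 1·7 + 3·-3 = 8
  a_6 = -2·8 + 1·-5 + 3·7 = 0
  a_7 = -2·0 + 1·8 + 3·-5 = -7
  a_8 = -2·-7 + 1·0 + 3·8 = 38
  a_9 = -2·38 + 1·-7 + 3·0 = -83
  a_10 = -2·-83 + 1·38 + 3·-7 = 183
  a_11 = -2·183 + 1·-83 + 3·38 = -335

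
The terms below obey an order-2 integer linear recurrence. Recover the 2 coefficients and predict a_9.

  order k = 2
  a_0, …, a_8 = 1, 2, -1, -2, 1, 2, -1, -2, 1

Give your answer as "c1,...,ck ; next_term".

0,-1 ; 2

  a_2 = 0·2 + -1·1 = -1
  a_3 = 0·-1 + -1·2 = -2
  a_4 = 0·-2 + -1·-1 = 1
  a_5 = 0·1 + -1·-2 = 2
  a_6 = 0·2 + -1·1 = -1
  a_7 = 0·-1 + -1·2 = -2
  a_8 = 0·-2 + -1·-1 = 1
  a_9 = 0·1 + -1·-2 = 2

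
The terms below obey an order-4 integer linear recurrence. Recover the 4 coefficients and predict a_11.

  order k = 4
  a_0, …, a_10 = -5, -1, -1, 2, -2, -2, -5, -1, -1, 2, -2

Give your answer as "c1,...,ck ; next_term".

  a_4 = 1·2 + 0·-1 + -1·-1 + 1·-5 = -2
  a_5 = 1·-2 + 0·2 + -1·-1 + 1·-1 = -2
  a_6 = 1·-2 + 0·-2 + -1·2 + 1·-1 = -5
  a_7 = 1·-5 + 0·-2 + -1·-2 + 1·2 = -1
  a_8 = 1·-1 + 0·-5 + -1·-2 + 1·-2 = -1
  a_9 = 1·-1 + 0·-1 + -1·-5 + 1·-2 = 2
  a_10 = 1·2 + 0·-1 + -1·-1 + 1·-5 = -2
  a_11 = 1·-2 + 0·2 + -1·-1 + 1·-1 = -2

1,0,-1,1 ; -2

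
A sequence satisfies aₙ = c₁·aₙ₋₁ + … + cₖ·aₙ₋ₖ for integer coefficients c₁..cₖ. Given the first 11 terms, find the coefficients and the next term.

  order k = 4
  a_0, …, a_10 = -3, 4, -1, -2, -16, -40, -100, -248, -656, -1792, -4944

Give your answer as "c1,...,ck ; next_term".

  a_4 = 4·-2 + -4·-1 + 0·4 + 4·-3 = -16
  a_5 = 4·-16 + -4·-2 + 0·-1 + 4·4 = -40
  a_6 = 4·-40 + -4·-16 + 0·-2 + 4·-1 = -100
  a_7 = 4·-100 + -4·-40 + 0·-16 + 4·-2 = -248
  a_8 = 4·-248 + -4·-100 + 0·-40 + 4·-16 = -656
  a_9 = 4·-656 + -4·-248 + 0·-100 + 4·-40 = -1792
  a_10 = 4·-1792 + -4·-656 + 0·-248 + 4·-100 = -4944
  a_11 = 4·-4944 + -4·-1792 + 0·-656 + 4·-248 = -13600

4,-4,0,4 ; -13600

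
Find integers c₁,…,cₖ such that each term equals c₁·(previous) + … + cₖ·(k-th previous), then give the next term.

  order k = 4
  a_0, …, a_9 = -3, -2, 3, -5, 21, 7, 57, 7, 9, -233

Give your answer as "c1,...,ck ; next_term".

1,2,-4,-4 ; -471

  a_4 = 1·-5 + 2·3 + -4·-2 + -4·-3 = 21
  a_5 = 1·21 + 2·-5 + -4·3 + -4·-2 = 7
  a_6 = 1·7 + 2·21 + -4·-5 + -4·3 = 57
  a_7 = 1·57 + 2·7 + -4·21 + -4·-5 = 7
  a_8 = 1·7 + 2·57 + -4·7 + -4·21 = 9
  a_9 = 1·9 + 2·7 + -4·57 + -4·7 = -233
  a_10 = 1·-233 + 2·9 + -4·7 + -4·57 = -471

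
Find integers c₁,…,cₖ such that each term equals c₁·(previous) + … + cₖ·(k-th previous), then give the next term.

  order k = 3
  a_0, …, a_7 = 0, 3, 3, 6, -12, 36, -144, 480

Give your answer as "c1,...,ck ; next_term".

  a_3 = -2·3 + 4·3 + -4·0 = 6
  a_4 = -2·6 + 4·3 + -4·3 = -12
  a_5 = -2·-12 + 4·6 + -4·3 = 36
  a_6 = -2·36 + 4·-12 + -4·6 = -144
  a_7 = -2·-144 + 4·36 + -4·-12 = 480
  a_8 = -2·480 + 4·-144 + -4·36 = -1680

-2,4,-4 ; -1680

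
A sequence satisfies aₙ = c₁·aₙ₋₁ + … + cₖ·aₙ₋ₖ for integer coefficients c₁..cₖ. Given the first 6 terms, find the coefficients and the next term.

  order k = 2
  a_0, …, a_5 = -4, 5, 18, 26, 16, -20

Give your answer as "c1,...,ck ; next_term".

  a_2 = 2·5 + -2·-4 = 18
  a_3 = 2·18 + -2·5 = 26
  a_4 = 2·26 + -2·18 = 16
  a_5 = 2·16 + -2·26 = -20
  a_6 = 2·-20 + -2·16 = -72

2,-2 ; -72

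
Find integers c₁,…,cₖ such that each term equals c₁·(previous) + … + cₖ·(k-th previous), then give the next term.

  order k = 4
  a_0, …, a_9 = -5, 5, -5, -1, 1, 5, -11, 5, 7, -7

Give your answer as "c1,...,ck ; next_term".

-1,-1,0,1 ; -11

  a_4 = -1·-1 + -1·-5 + 0·5 + 1·-5 = 1
  a_5 = -1·1 + -1·-1 + 0·-5 + 1·5 = 5
  a_6 = -1·5 + -1·1 + 0·-1 + 1·-5 = -11
  a_7 = -1·-11 + -1·5 + 0·1 + 1·-1 = 5
  a_8 = -1·5 + -1·-11 + 0·5 + 1·1 = 7
  a_9 = -1·7 + -1·5 + 0·-11 + 1·5 = -7
  a_10 = -1·-7 + -1·7 + 0·5 + 1·-11 = -11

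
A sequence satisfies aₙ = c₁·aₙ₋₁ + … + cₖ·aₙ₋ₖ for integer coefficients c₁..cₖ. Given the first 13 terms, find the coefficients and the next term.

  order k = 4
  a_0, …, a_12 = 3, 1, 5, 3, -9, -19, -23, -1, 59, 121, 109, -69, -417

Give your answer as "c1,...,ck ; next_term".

1,-1,-1,-2 ; -699

  a_4 = 1·3 + -1·5 + -1·1 + -2·3 = -9
  a_5 = 1·-9 + -1·3 + -1·5 + -2·1 = -19
  a_6 = 1·-19 + -1·-9 + -1·3 + -2·5 = -23
  a_7 = 1·-23 + -1·-19 + -1·-9 + -2·3 = -1
  a_8 = 1·-1 + -1·-23 + -1·-19 + -2·-9 = 59
  a_9 = 1·59 + -1·-1 + -1·-23 + -2·-19 = 121
  a_10 = 1·121 + -1·59 + -1·-1 + -2·-23 = 109
  a_11 = 1·109 + -1·121 + -1·59 + -2·-1 = -69
  a_12 = 1·-69 + -1·109 + -1·121 + -2·59 = -417
  a_13 = 1·-417 + -1·-69 + -1·109 + -2·121 = -699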